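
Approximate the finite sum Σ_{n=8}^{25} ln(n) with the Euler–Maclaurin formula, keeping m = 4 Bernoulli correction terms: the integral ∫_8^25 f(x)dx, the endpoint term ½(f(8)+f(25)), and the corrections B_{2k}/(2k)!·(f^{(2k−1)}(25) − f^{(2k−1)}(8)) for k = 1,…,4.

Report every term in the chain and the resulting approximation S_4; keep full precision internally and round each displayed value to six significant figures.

S_4 ≈ 49.4784

The integral term ∫_8^25 ln(x) dx = 46.8364.
Boundary: ½(f(8) + f(25)) = ½(2.07944 + 3.21888) = 2.64916.
Integral + boundary = 49.4855.
k=1: B_{2}/(2)! × [f^{(1)}(25) − f^{(1)}(8)] = 1/12 × (0.0400000 − 0.125000) = -0.00708333.
Partial sum through k=1: 49.4784.
k=2: B_{4}/(4)! × [f^{(3)}(25) − f^{(3)}(8)] = −1/720 × (0.000128000 − 0.00390625) = 5.24757e-06.
Partial sum through k=2: 49.4784.
k=3: B_{6}/(6)! × [f^{(5)}(25) − f^{(5)}(8)] = 1/30240 × (2.45760e-06 − 0.000732422) = -2.41390e-08.
Partial sum through k=3: 49.4784.
k=4: B_{8}/(8)! × [f^{(7)}(25) − f^{(7)}(8)] = −1/1209600 × (1.17965e-07 − 0.000343323) = 2.83734e-10.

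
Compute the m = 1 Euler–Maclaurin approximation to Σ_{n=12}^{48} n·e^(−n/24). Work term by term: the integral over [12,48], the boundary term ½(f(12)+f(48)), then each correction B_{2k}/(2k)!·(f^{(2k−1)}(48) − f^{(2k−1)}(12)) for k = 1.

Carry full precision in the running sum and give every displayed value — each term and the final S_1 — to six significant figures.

S_1 ≈ 297.034

Integral: ∫_12^48 x·e^(−x/24) dx = 290.183.
½[f(12) + f(48)] = ½[7.27837 + 6.49609] = 6.88723.
So far: 297.070.
k=1: B_{2}/(2)! × [f^{(1)}(48) − f^{(1)}(12)] = 1/12 × (-0.135335 − 0.303265) = -0.0365501.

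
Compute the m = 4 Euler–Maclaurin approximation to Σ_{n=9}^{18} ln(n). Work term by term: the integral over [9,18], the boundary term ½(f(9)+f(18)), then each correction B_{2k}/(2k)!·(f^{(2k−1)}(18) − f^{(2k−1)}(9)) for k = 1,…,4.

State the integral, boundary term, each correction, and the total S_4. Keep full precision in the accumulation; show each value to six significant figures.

∫_9^18 ln(x) dx evaluates to 23.2517.
½[f(9) + f(18)] = ½[2.19722 + 2.89037] = 2.54380.
So far: 25.7955.
Correction k=1: B_{2}/2! · (f^{(1)}(18) − f^{(1)}(9)) = 1/12 · (0.0555556 − 0.111111) = -0.00462963.
Partial sum through k=1: 25.7908.
Correction k=2: B_{4}/4! · (f^{(3)}(18) − f^{(3)}(9)) = −1/720 · (0.000342936 − 0.00274348) = 3.33410e-06.
Partial sum through k=2: 25.7908.
Correction k=3: B_{6}/6! · (f^{(5)}(18) − f^{(5)}(9)) = 1/30240 · (1.27013e-05 − 0.000406442) = -1.30205e-08.
Partial sum through k=3: 25.7908.
Correction k=4: B_{8}/8! · (f^{(7)}(18) − f^{(7)}(9)) = −1/1209600 · (1.17605e-06 − 0.000150534) = 1.23477e-10.

S_4 ≈ 25.7908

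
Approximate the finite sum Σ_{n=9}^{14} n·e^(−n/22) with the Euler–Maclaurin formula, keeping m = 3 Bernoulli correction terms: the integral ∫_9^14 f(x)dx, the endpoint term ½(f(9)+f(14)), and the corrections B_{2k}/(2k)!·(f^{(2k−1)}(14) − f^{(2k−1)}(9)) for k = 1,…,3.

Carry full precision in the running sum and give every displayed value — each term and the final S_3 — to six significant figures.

S_3 ≈ 40.5611

Integral: ∫_9^14 x·e^(−x/22) dx = 33.8842.
Boundary: ½(f(9) + f(14)) = ½(5.97828 + 7.40899) = 6.69364.
Integral + boundary = 40.5778.
k=1: B_{2}/(2)! × [f^{(1)}(14) − f^{(1)}(9)] = 1/12 × (0.192441 − 0.392514) = -0.0166727.
Running total after k=1: 40.5611.
k=2: B_{4}/(4)! × [f^{(3)}(14) − f^{(3)}(9)] = −1/720 × (0.00258444 − 0.00355583) = 1.34915e-06.
Running total after k=2: 40.5611.
k=3: B_{6}/(6)! × [f^{(5)}(14) − f^{(5)}(9)] = 1/30240 × (9.85800e-06 − 1.30179e-05) = -1.04495e-10.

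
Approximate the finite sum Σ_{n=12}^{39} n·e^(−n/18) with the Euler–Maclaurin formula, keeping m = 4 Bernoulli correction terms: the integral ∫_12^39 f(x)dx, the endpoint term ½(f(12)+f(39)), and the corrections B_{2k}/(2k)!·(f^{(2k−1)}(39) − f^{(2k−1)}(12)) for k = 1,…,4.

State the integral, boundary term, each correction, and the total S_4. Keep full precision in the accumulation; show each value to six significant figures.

S_4 ≈ 164.997

Integral: ∫_12^39 x·e^(−x/18) dx = 159.708.
½[f(12) + f(39)] = ½[6.16101 + 4.46779] = 5.31440.
So far: 165.022.
k=1: B_{2}/(2)! × [f^{(1)}(39) − f^{(1)}(12)] = 1/12 × (-0.133652 − 0.171139) = -0.0253993.
After k=1: 164.997.
k=2: B_{4}/(4)! × [f^{(3)}(39) − f^{(3)}(12)] = −1/720 × (0.000294647 − 0.00369745) = 4.72611e-06.
After k=2: 164.997.
k=3: B_{6}/(6)! × [f^{(5)}(39) − f^{(5)}(12)] = 1/30240 × (3.09198e-06 − 2.11935e-05) = -5.98595e-10.
After k=3: 164.997.
k=4: B_{8}/(8)! × [f^{(7)}(39) − f^{(7)}(12)] = −1/1209600 × (1.62795e-08 − 9.56022e-08) = 6.55776e-14.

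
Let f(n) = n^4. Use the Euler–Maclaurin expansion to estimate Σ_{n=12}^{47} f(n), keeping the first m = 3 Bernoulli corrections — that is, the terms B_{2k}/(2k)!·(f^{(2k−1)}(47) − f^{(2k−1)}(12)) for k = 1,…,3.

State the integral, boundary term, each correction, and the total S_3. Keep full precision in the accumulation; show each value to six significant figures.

S_3 ≈ 4.83035e+07

The integral term ∫_12^47 x^4 dx = 4.58192e+07.
Endpoint term: (f(12) + f(47))/2 = (20736.0 + 4.87968e+06)/2 = 2.45021e+06.
So far: 4.82694e+07.
k=1: B_{2}/(2)! × [f^{(1)}(47) − f^{(1)}(12)] = 1/12 × (415292 − 6912.00) = 34031.7.
After k=1: 4.83035e+07.
k=2: B_{4}/(4)! × [f^{(3)}(47) − f^{(3)}(12)] = −1/720 × (1128.00 − 288.000) = -1.16667.
After k=2: 4.83035e+07.
k=3: B_{6}/(6)! × [f^{(5)}(47) − f^{(5)}(12)] = 1/30240 × (0.00000 − 0.00000) = 0.00000.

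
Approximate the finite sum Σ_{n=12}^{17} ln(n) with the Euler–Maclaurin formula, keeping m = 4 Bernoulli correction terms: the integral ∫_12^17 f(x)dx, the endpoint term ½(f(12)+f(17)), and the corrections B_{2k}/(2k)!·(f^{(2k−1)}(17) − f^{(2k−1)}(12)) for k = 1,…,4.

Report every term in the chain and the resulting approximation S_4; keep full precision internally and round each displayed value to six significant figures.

S_4 ≈ 16.0028

The integral term ∫_12^17 ln(x) dx = 13.3457.
½[f(12) + f(17)] = ½[2.48491 + 2.83321] = 2.65906.
Running total after boundary: 16.0048.
Order-1 term: 1/12 · (0.0588235 − 0.0833333) = -0.00204248.
Running total after k=1: 16.0028.
Order-2 term: −1/720 · (0.000407083 − 0.00115741) = 1.04212e-06.
Running total after k=2: 16.0028.
Order-3 term: 1/30240 · (1.69031e-05 − 9.64506e-05) = -2.63054e-09.
Running total after k=3: 16.0028.
Order-4 term: −1/1209600 · (1.75465e-06 − 2.00939e-05) = 1.51614e-11.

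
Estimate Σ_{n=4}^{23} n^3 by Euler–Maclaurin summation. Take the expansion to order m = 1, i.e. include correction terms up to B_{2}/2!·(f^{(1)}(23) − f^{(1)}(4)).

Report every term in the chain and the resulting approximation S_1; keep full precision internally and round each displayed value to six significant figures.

S_1 ≈ 76140.0

Integral: ∫_4^23 x^3 dx = 69896.2.
Endpoint term: (f(4) + f(23))/2 = (64.0000 + 12167.0)/2 = 6115.50.
So far: 76011.8.
k=1: B_{2}/(2)! × [f^{(1)}(23) − f^{(1)}(4)] = 1/12 × (1587.00 − 48.0000) = 128.250.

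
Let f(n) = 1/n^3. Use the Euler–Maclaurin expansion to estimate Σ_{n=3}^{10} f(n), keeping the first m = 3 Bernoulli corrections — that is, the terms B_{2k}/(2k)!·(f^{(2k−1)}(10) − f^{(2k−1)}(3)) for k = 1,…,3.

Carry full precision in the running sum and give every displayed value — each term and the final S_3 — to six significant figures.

Integral: ∫_3^10 1/x^3 dx = 0.0505556.
½[f(3) + f(10)] = ½[0.0370370 + 0.00100000] = 0.0190185.
So far: 0.0695741.
Correction k=1: B_{2}/2! · (f^{(1)}(10) − f^{(1)}(3)) = 1/12 · (-0.000300000 − (-0.0370370)) = 0.00306142.
Running total after k=1: 0.0726355.
Correction k=2: B_{4}/4! · (f^{(3)}(10) − f^{(3)}(3)) = −1/720 · (-6.00000e-05 − (-0.0823045)) = -0.000114229.
Running total after k=2: 0.0725213.
Correction k=3: B_{6}/6! · (f^{(5)}(10) − f^{(5)}(3)) = 1/30240 · (-2.52000e-05 − (-0.384088)) = 1.27005e-05.

S_3 ≈ 0.0725340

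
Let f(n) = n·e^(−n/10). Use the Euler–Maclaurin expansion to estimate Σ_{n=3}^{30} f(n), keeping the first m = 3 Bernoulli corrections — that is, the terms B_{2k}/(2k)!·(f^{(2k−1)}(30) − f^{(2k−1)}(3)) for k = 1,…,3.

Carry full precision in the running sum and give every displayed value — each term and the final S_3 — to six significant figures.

∫_3^30 x·e^(−x/10) dx evaluates to 76.3915.
Endpoint term: (f(3) + f(30))/2 = (2.22245 + 1.49361)/2 = 1.85803.
Integral + boundary = 78.2496.
Correction k=1: B_{2}/2! · (f^{(1)}(30) − f^{(1)}(3)) = 1/12 · (-0.0995741 − 0.518573) = -0.0515122.
Running total after k=1: 78.1981.
Correction k=2: B_{4}/4! · (f^{(3)}(30) − f^{(3)}(3)) = −1/720 · (0.00000 − 0.0200021) = 2.77807e-05.
Running total after k=2: 78.1981.
Correction k=3: B_{6}/6! · (f^{(5)}(30) − f^{(5)}(3)) = 1/30240 · (9.95741e-06 − 0.000348185) = -1.11848e-08.

S_3 ≈ 78.1981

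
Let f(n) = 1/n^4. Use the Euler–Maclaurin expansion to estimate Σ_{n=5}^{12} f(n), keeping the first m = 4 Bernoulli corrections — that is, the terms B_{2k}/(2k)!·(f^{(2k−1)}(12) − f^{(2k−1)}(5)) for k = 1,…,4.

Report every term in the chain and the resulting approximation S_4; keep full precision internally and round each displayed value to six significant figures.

S_4 ≈ 0.00340118

∫_5^12 1/x^4 dx evaluates to 0.00247377.
Boundary: ½(f(5) + f(12)) = ½(0.00160000 + 4.82253e-05) = 0.000824113.
Integral + boundary = 0.00329788.
Order-1 term: 1/12 · (-1.60751e-05 − (-0.00128000)) = 0.000105327.
Running total after k=1: 0.00340321.
Order-2 term: −1/720 · (-3.34898e-06 − (-0.00153600)) = -2.12868e-06.
Running total after k=2: 0.00340108.
Order-3 term: 1/30240 · (-1.30238e-06 − (-0.00344064)) = 1.13735e-07.
Running total after k=3: 0.00340119.
Order-4 term: −1/1209600 · (-8.13988e-07 − (-0.0123863)) = -1.02393e-08.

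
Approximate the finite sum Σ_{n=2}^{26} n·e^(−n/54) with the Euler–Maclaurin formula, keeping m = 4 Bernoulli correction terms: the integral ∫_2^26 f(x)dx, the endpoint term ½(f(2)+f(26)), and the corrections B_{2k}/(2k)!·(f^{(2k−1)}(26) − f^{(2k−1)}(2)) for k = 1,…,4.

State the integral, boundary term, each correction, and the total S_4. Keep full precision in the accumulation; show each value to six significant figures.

S_4 ≈ 253.807

∫_2^26 x·e^(−x/54) dx evaluates to 244.862.
Endpoint term: (f(2) + f(26))/2 = (1.92728 + 16.0646)/2 = 8.99592.
Running total after boundary: 253.858.
Correction k=1: B_{2}/2! · (f^{(1)}(26) − f^{(1)}(2)) = 1/12 · (0.320376 − 0.927950) = -0.0506312.
Running total after k=1: 253.807.
Correction k=2: B_{4}/4! · (f^{(3)}(26) − f^{(3)}(2)) = −1/720 · (0.000533646 − 0.000979160) = 6.18770e-07.
Running total after k=2: 253.807.
Correction k=3: B_{6}/6! · (f^{(5)}(26) − f^{(5)}(2)) = 1/30240 · (3.28334e-07 − 5.62446e-07) = -7.74180e-12.
Running total after k=3: 253.807.
Correction k=4: B_{8}/8! · (f^{(7)}(26) − f^{(7)}(2)) = −1/1209600 · (1.62436e-10 − 2.70612e-10) = 8.94312e-17.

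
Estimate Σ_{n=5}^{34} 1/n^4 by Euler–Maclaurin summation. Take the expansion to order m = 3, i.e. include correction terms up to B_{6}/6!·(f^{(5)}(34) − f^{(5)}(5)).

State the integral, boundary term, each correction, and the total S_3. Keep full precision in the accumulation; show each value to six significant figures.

The integral term ∫_5^34 1/x^4 dx = 0.00265819.
½[f(5) + f(34)] = ½[0.00160000 + 7.48315e-07] = 0.000800374.
So far: 0.00345856.
k=1: B_{2}/(2)! × [f^{(1)}(34) − f^{(1)}(5)] = 1/12 × (-8.80370e-08 − (-0.00128000)) = 0.000106659.
After k=1: 0.00356522.
k=2: B_{4}/(4)! × [f^{(3)}(34) − f^{(3)}(5)] = −1/720 × (-2.28470e-09 − (-0.00153600)) = -2.13333e-06.
After k=2: 0.00356309.
k=3: B_{6}/(6)! × [f^{(5)}(34) − f^{(5)}(5)] = 1/30240 × (-1.10677e-10 − (-0.00344064)) = 1.13778e-07.

S_3 ≈ 0.00356320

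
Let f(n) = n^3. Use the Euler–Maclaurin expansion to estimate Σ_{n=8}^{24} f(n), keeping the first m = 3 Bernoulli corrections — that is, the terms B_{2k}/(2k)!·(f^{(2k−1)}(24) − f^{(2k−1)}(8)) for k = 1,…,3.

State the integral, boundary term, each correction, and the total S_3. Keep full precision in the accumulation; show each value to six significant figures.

∫_8^24 x^3 dx evaluates to 81920.0.
½[f(8) + f(24)] = ½[512.000 + 13824.0] = 7168.00.
Integral + boundary = 89088.0.
k=1: B_{2}/(2)! × [f^{(1)}(24) − f^{(1)}(8)] = 1/12 × (1728.00 − 192.000) = 128.000.
After k=1: 89216.0.
k=2: B_{4}/(4)! × [f^{(3)}(24) − f^{(3)}(8)] = −1/720 × (6.00000 − 6.00000) = 0.00000.
After k=2: 89216.0.
k=3: B_{6}/(6)! × [f^{(5)}(24) − f^{(5)}(8)] = 1/30240 × (0.00000 − 0.00000) = 0.00000.

S_3 ≈ 89216.0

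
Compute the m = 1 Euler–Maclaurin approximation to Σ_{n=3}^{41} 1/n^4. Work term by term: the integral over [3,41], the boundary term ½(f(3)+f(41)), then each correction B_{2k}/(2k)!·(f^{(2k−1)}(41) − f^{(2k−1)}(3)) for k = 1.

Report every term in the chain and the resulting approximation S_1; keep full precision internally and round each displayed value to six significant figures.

S_1 ≈ 0.0198856

∫_3^41 1/x^4 dx evaluates to 0.0123408.
Boundary: ½(f(3) + f(41)) = ½(0.0123457 + 3.53887e-07) = 0.00617302.
Running total after boundary: 0.0185139.
k=1: B_{2}/(2)! × [f^{(1)}(41) − f^{(1)}(3)] = 1/12 × (-3.45256e-08 − (-0.0164609)) = 0.00137174.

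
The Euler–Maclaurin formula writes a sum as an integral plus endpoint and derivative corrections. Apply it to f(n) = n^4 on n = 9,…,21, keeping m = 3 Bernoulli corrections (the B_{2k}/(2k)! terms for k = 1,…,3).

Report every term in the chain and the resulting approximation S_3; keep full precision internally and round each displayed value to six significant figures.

S_3 ≈ 908375

Integral: ∫_9^21 x^4 dx = 805010.
Boundary: ½(f(9) + f(21)) = ½(6561.00 + 194481) = 100521.
So far: 905531.
Order-1 term: 1/12 · (37044.0 − 2916.00) = 2844.00.
After k=1: 908375.
Order-2 term: −1/720 · (504.000 − 216.000) = -0.400000.
After k=2: 908375.
Order-3 term: 1/30240 · (0.00000 − 0.00000) = 0.00000.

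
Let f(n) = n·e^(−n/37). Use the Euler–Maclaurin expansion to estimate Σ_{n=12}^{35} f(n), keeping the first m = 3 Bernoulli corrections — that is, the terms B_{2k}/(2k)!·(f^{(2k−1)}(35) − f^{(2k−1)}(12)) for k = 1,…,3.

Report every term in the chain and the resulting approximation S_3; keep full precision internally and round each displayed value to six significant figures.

The integral term ∫_12^35 x·e^(−x/37) dx = 276.364.
½[f(12) + f(35)] = ½[8.67619 + 13.5909] = 11.1336.
So far: 287.498.
Order-1 term: 1/12 · (0.0209898 − 0.488524) = -0.0389612.
After k=1: 287.459.
Order-2 term: −1/720 · (0.000582625 − 0.00141312) = 1.15346e-06.
After k=2: 287.459.
Order-3 term: 1/30240 · (8.39970e-07 − 1.80379e-06) = -3.18723e-11.

S_3 ≈ 287.459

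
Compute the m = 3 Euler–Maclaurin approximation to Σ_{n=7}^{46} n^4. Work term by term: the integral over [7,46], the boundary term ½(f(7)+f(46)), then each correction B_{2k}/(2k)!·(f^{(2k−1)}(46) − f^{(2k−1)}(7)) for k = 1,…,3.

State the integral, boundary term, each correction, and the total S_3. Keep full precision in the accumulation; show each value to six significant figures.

S_3 ≈ 4.34615e+07

The integral term ∫_7^46 x^4 dx = 4.11892e+07.
Endpoint term: (f(7) + f(46))/2 = (2401.00 + 4.47746e+06)/2 = 2.23993e+06.
Integral + boundary = 4.34292e+07.
Correction k=1: B_{2}/2! · (f^{(1)}(46) − f^{(1)}(7)) = 1/12 · (389344 − 1372.00) = 32331.0.
After k=1: 4.34615e+07.
Correction k=2: B_{4}/4! · (f^{(3)}(46) − f^{(3)}(7)) = −1/720 · (1104.00 − 168.000) = -1.30000.
After k=2: 4.34615e+07.
Correction k=3: B_{6}/6! · (f^{(5)}(46) − f^{(5)}(7)) = 1/30240 · (0.00000 − 0.00000) = 0.00000.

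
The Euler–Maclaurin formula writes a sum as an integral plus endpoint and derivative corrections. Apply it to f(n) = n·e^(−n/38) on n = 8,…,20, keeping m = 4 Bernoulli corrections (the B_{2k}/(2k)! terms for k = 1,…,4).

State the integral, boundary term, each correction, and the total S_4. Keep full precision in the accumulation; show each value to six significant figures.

S_4 ≈ 123.201

The integral term ∫_8^20 x·e^(−x/38) dx = 114.082.
Boundary: ½(f(8) + f(20)) = ½(6.48126 + 11.8156) = 9.14841.
So far: 123.230.
Correction k=1: B_{2}/2! · (f^{(1)}(20) − f^{(1)}(8)) = 1/12 · (0.279842 − 0.639598) = -0.0299797.
Partial sum through k=1: 123.201.
Correction k=2: B_{4}/4! · (f^{(3)}(20) − f^{(3)}(8)) = −1/720 · (0.00101205 − 0.00156504) = 7.68041e-07.
Partial sum through k=2: 123.201.
Correction k=3: B_{6}/6! · (f^{(5)}(20) − f^{(5)}(8)) = 1/30240 · (1.26752e-06 − 1.86090e-06) = -1.96223e-11.
Partial sum through k=3: 123.201.
Correction k=4: B_{8}/8! · (f^{(7)}(20) − f^{(7)}(8)) = −1/1209600 · (1.27021e-09 − 1.82686e-09) = 4.60193e-16.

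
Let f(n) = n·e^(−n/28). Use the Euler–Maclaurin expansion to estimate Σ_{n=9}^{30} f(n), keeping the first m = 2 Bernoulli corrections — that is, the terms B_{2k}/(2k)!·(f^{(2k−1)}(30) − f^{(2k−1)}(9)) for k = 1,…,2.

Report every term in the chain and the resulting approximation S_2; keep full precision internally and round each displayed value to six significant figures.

∫_9^30 x·e^(−x/28) dx evaluates to 194.966.
Endpoint term: (f(9) + f(30))/2 = (6.52601 + 10.2756)/2 = 8.40079.
So far: 203.367.
k=1: B_{2}/(2)! × [f^{(1)}(30) − f^{(1)}(9)] = 1/12 × (-0.0244656 − 0.492041) = -0.0430422.
Partial sum through k=1: 203.324.
k=2: B_{4}/(4)! × [f^{(3)}(30) − f^{(3)}(9)] = −1/720 × (0.000842566 − 0.00247738) = 2.27057e-06.

S_2 ≈ 203.324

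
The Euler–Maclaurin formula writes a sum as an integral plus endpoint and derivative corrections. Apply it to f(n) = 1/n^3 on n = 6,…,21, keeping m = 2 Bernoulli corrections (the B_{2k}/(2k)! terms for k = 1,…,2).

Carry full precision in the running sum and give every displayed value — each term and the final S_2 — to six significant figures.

∫_6^21 1/x^3 dx evaluates to 0.0127551.
½[f(6) + f(21)] = ½[0.00462963 + 0.000107980] = 0.00236880.
Integral + boundary = 0.0151239.
k=1: B_{2}/(2)! × [f^{(1)}(21) − f^{(1)}(6)] = 1/12 × (-1.54257e-05 − (-0.00231481)) = 0.000191616.
Partial sum through k=1: 0.0153155.
k=2: B_{4}/(4)! × [f^{(3)}(21) − f^{(3)}(6)] = −1/720 × (-6.99577e-07 − (-0.00128601)) = -1.78515e-06.

S_2 ≈ 0.0153137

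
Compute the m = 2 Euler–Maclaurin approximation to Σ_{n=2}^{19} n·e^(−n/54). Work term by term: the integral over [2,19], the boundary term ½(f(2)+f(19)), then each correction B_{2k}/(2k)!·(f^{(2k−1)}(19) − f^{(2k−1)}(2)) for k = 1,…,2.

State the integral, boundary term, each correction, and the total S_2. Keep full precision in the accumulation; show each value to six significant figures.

The integral term ∫_2^19 x·e^(−x/54) dx = 141.308.
½[f(2) + f(19)] = ½[1.92728 + 13.3643] = 7.64579.
So far: 148.954.
Correction k=1: B_{2}/2! · (f^{(1)}(19) − f^{(1)}(2)) = 1/12 · (0.455897 − 0.927950) = -0.0393377.
After k=1: 148.914.
Correction k=2: B_{4}/4! · (f^{(3)}(19) − f^{(3)}(2)) = −1/720 · (0.000638774 − 0.000979160) = 4.72758e-07.

S_2 ≈ 148.914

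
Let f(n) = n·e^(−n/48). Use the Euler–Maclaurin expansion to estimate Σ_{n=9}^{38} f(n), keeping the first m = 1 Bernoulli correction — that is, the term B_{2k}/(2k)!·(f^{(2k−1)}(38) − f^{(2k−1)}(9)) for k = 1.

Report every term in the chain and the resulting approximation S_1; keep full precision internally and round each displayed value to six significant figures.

∫_9^38 x·e^(−x/48) dx evaluates to 397.872.
½[f(9) + f(38)] = ½[7.46126 + 17.2174] = 12.3393.
Integral + boundary = 410.212.
k=1: B_{2}/(2)! × [f^{(1)}(38) − f^{(1)}(9)] = 1/12 × (0.0943935 − 0.673586) = -0.0482661.

S_1 ≈ 410.163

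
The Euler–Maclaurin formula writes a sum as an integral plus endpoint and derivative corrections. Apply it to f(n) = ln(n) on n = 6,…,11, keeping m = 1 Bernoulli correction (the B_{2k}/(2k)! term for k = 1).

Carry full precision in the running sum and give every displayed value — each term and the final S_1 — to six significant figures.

∫_6^11 ln(x) dx evaluates to 10.6263.
Boundary: ½(f(6) + f(11)) = ½(1.79176 + 2.39790) = 2.09483.
Integral + boundary = 12.7211.
Correction k=1: B_{2}/2! · (f^{(1)}(11) − f^{(1)}(6)) = 1/12 · (0.0909091 − 0.166667) = -0.00631313.

S_1 ≈ 12.7148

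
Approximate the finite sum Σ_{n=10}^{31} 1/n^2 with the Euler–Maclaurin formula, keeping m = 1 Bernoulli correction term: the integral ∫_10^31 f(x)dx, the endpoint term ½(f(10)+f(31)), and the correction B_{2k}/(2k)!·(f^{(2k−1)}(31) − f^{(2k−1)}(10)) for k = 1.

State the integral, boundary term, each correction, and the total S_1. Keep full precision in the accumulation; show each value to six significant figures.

S_1 ≈ 0.0734233

∫_10^31 1/x^2 dx evaluates to 0.0677419.
Boundary: ½(f(10) + f(31)) = ½(0.0100000 + 0.00104058) = 0.00552029.
Integral + boundary = 0.0732622.
k=1: B_{2}/(2)! × [f^{(1)}(31) − f^{(1)}(10)] = 1/12 × (-6.71344e-05 − (-0.00200000)) = 0.000161072.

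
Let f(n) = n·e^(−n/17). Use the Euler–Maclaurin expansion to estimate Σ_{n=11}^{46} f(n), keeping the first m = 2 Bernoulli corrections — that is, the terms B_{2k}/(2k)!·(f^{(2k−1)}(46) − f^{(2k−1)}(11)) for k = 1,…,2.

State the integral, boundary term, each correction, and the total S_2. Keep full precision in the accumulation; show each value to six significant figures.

S_2 ≈ 182.062

Integral: ∫_11^46 x·e^(−x/17) dx = 177.671.
Endpoint term: (f(11) + f(46))/2 = (5.75942 + 3.07332)/2 = 4.41637.
So far: 182.087.
Order-1 term: 1/12 · (-0.113972 − 0.184794) = -0.0248972.
After k=1: 182.062.
Order-2 term: −1/720 · (6.79945e-05 − 0.00426284) = 5.82618e-06.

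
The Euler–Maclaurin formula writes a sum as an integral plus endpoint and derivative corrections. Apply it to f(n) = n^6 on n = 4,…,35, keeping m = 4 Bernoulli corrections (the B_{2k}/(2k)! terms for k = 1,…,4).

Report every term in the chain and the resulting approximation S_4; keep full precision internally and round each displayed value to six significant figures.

S_4 ≈ 1.01367e+10

∫_4^35 x^6 dx evaluates to 9.19133e+09.
Boundary: ½(f(4) + f(35)) = ½(4096.00 + 1.83827e+09) = 9.19135e+08.
Running total after boundary: 1.01105e+10.
k=1: B_{2}/(2)! × [f^{(1)}(35) − f^{(1)}(4)] = 1/12 × (3.15131e+08 − 6144.00) = 2.62604e+07.
Running total after k=1: 1.01367e+10.
k=2: B_{4}/(4)! × [f^{(3)}(35) − f^{(3)}(4)] = −1/720 × (5.14500e+06 − 7680.00) = -7135.17.
Running total after k=2: 1.01367e+10.
k=3: B_{6}/(6)! × [f^{(5)}(35) − f^{(5)}(4)] = 1/30240 × (25200.0 − 2880.00) = 0.738095.
Running total after k=3: 1.01367e+10.
k=4: B_{8}/(8)! × [f^{(7)}(35) − f^{(7)}(4)] = −1/1209600 × (0.00000 − 0.00000) = 0.00000.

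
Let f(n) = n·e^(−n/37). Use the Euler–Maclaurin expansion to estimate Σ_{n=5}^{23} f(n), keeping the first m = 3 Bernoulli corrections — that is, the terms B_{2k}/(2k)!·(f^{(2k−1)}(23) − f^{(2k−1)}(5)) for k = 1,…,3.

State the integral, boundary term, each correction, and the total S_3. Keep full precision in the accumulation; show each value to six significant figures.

Integral: ∫_5^23 x·e^(−x/37) dx = 165.269.
Endpoint term: (f(5) + f(23))/2 = (4.36799 + 12.3527)/2 = 8.36033.
So far: 173.630.
k=1: B_{2}/(2)! × [f^{(1)}(23) − f^{(1)}(5)] = 1/12 × (0.203217 − 0.755544) = -0.0460273.
After k=1: 173.584.
k=2: B_{4}/(4)! × [f^{(3)}(23) − f^{(3)}(5)] = −1/720 × (0.000933062 − 0.00182815) = 1.24318e-06.
After k=2: 173.584.
k=3: B_{6}/(6)! × [f^{(5)}(23) − f^{(5)}(5)] = 1/30240 × (1.25470e-06 − 2.26765e-06) = -3.34970e-11.

S_3 ≈ 173.584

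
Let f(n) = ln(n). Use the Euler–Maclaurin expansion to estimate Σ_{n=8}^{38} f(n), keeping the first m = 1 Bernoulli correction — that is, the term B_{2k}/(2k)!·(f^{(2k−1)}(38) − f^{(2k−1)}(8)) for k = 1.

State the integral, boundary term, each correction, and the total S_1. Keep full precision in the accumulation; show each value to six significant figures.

S_1 ≈ 94.4430

Integral: ∫_8^38 ln(x) dx = 91.5927.
Boundary: ½(f(8) + f(38)) = ½(2.07944 + 3.63759) = 2.85851.
Running total after boundary: 94.4513.
Order-1 term: 1/12 · (0.0263158 − 0.125000) = -0.00822368.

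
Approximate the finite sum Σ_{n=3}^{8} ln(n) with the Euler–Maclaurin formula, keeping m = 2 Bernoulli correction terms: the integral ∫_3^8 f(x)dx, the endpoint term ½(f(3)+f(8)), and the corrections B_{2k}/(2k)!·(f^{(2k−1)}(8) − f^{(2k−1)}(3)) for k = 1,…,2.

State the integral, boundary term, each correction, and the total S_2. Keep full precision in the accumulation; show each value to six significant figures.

Integral: ∫_3^8 ln(x) dx = 8.33970.
½[f(3) + f(8)] = ½[1.09861 + 2.07944] = 1.58903.
Running total after boundary: 9.92872.
Order-1 term: 1/12 · (0.125000 − 0.333333) = -0.0173611.
After k=1: 9.91136.
Order-2 term: −1/720 · (0.00390625 − 0.0740741) = 9.74553e-05.

S_2 ≈ 9.91146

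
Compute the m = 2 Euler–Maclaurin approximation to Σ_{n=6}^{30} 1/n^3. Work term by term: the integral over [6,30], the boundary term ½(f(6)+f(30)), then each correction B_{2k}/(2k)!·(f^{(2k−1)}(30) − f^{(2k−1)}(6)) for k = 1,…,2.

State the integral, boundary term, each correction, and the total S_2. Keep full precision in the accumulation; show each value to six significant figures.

S_2 ≈ 0.0158575

The integral term ∫_6^30 1/x^3 dx = 0.0133333.
½[f(6) + f(30)] = ½[0.00462963 + 3.70370e-05] = 0.00233333.
So far: 0.0156667.
k=1: B_{2}/(2)! × [f^{(1)}(30) − f^{(1)}(6)] = 1/12 × (-3.70370e-06 − (-0.00231481)) = 0.000192593.
Partial sum through k=1: 0.0158593.
k=2: B_{4}/(4)! × [f^{(3)}(30) − f^{(3)}(6)] = −1/720 × (-8.23045e-08 − (-0.00128601)) = -1.78601e-06.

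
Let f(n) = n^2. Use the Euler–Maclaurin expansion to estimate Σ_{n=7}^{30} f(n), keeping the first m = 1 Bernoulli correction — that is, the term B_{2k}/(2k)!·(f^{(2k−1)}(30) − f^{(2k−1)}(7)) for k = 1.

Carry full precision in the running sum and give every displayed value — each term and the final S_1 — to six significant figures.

S_1 ≈ 9364.00

The integral term ∫_7^30 x^2 dx = 8885.67.
Boundary: ½(f(7) + f(30)) = ½(49.0000 + 900.000) = 474.500.
Running total after boundary: 9360.17.
Correction k=1: B_{2}/2! · (f^{(1)}(30) − f^{(1)}(7)) = 1/12 · (60.0000 − 14.0000) = 3.83333.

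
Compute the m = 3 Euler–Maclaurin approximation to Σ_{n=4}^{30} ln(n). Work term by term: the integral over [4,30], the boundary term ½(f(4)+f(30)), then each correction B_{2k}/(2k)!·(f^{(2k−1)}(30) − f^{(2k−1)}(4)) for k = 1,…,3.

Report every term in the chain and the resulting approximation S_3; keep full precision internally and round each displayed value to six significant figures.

S_3 ≈ 72.8665

The integral term ∫_4^30 ln(x) dx = 70.4907.
Endpoint term: (f(4) + f(30))/2 = (1.38629 + 3.40120)/2 = 2.39375.
Integral + boundary = 72.8845.
k=1: B_{2}/(2)! × [f^{(1)}(30) − f^{(1)}(4)] = 1/12 × (0.0333333 − 0.250000) = -0.0180556.
After k=1: 72.8664.
k=2: B_{4}/(4)! × [f^{(3)}(30) − f^{(3)}(4)] = −1/720 × (7.40741e-05 − 0.0312500) = 4.32999e-05.
After k=2: 72.8665.
k=3: B_{6}/(6)! × [f^{(5)}(30) − f^{(5)}(4)] = 1/30240 × (9.87654e-07 − 0.0234375) = -7.75017e-07.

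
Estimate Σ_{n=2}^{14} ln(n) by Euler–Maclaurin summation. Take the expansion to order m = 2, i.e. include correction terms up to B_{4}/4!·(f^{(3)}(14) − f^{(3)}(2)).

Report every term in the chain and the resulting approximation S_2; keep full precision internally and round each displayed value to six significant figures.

∫_2^14 ln(x) dx evaluates to 23.5605.
Boundary: ½(f(2) + f(14)) = ½(0.693147 + 2.63906) = 1.66610.
Integral + boundary = 25.2266.
Order-1 term: 1/12 · (0.0714286 − 0.500000) = -0.0357143.
Running total after k=1: 25.1909.
Order-2 term: −1/720 · (0.000728863 − 0.250000) = 0.000346210.

S_2 ≈ 25.1912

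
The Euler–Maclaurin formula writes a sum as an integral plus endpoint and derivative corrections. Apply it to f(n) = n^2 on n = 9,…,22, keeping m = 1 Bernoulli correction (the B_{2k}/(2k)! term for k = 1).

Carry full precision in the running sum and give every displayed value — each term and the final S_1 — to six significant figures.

Integral: ∫_9^22 x^2 dx = 3306.33.
Endpoint term: (f(9) + f(22))/2 = (81.0000 + 484.000)/2 = 282.500.
So far: 3588.83.
k=1: B_{2}/(2)! × [f^{(1)}(22) − f^{(1)}(9)] = 1/12 × (44.0000 − 18.0000) = 2.16667.

S_1 ≈ 3591.00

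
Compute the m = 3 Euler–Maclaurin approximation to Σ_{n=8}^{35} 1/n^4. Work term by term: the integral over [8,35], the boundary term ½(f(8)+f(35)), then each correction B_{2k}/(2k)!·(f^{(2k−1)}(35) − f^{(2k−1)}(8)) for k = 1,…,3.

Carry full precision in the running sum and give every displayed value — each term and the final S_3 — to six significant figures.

∫_8^35 1/x^4 dx evaluates to 0.000643267.
Endpoint term: (f(8) + f(35))/2 = (0.000244141 + 6.66389e-07)/2 = 0.000122404.
Running total after boundary: 0.000765671.
Correction k=1: B_{2}/2! · (f^{(1)}(35) − f^{(1)}(8)) = 1/12 · (-7.61587e-08 − (-0.000122070)) = 1.01662e-05.
After k=1: 0.000775837.
Correction k=2: B_{4}/4! · (f^{(3)}(35) − f^{(3)}(8)) = −1/720 · (-1.86511e-09 − (-5.72205e-05)) = -7.94703e-08.
After k=2: 0.000775757.
Correction k=3: B_{6}/6! · (f^{(5)}(35) − f^{(5)}(8)) = 1/30240 · (-8.52623e-11 − (-5.00679e-05)) = 1.65568e-09.

S_3 ≈ 0.000775759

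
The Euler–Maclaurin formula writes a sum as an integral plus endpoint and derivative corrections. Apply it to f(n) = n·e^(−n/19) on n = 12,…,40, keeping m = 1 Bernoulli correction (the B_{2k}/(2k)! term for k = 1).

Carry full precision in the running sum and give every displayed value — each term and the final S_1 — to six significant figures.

S_1 ≈ 182.248

∫_12^40 x·e^(−x/19) dx evaluates to 176.649.
Endpoint term: (f(12) + f(40))/2 = (6.38102 + 4.87254)/2 = 5.62678.
So far: 182.275.
k=1: B_{2}/(2)! × [f^{(1)}(40) − f^{(1)}(12)] = 1/12 × (-0.134636 − 0.195908) = -0.0275454.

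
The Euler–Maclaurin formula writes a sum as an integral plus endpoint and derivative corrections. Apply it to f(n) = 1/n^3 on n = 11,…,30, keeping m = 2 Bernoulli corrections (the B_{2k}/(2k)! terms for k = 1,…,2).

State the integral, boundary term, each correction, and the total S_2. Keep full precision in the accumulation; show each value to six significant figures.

The integral term ∫_11^30 1/x^3 dx = 0.00357668.
½[f(11) + f(30)] = ½[0.000751315 + 3.70370e-05] = 0.000394176.
Integral + boundary = 0.00397085.
Correction k=1: B_{2}/2! · (f^{(1)}(30) − f^{(1)}(11)) = 1/12 · (-3.70370e-06 − (-0.000204904)) = 1.67667e-05.
Partial sum through k=1: 0.00398762.
Correction k=2: B_{4}/4! · (f^{(3)}(30) − f^{(3)}(11)) = −1/720 · (-8.23045e-08 − (-3.38684e-05)) = -4.69252e-08.

S_2 ≈ 0.00398757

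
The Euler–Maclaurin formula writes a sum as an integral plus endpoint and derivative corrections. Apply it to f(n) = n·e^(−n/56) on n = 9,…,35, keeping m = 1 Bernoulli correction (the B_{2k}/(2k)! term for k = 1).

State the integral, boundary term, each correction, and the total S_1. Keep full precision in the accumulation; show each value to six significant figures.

∫_9^35 x·e^(−x/56) dx evaluates to 371.896.
Endpoint term: (f(9) + f(35))/2 = (7.66382 + 18.7341)/2 = 13.1990.
Running total after boundary: 385.095.
k=1: B_{2}/(2)! × [f^{(1)}(35) − f^{(1)}(9)] = 1/12 × (0.200723 − 0.714681) = -0.0428299.

S_1 ≈ 385.053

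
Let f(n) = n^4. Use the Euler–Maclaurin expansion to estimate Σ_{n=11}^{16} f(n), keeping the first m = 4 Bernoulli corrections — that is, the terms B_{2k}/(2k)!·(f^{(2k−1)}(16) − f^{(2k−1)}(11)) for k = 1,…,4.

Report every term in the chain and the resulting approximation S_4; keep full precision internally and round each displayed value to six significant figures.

S_4 ≈ 218515

∫_11^16 x^4 dx evaluates to 177505.
Boundary: ½(f(11) + f(16)) = ½(14641.0 + 65536.0) = 40088.5.
So far: 217594.
Correction k=1: B_{2}/2! · (f^{(1)}(16) − f^{(1)}(11)) = 1/12 · (16384.0 − 5324.00) = 921.667.
After k=1: 218515.
Correction k=2: B_{4}/4! · (f^{(3)}(16) − f^{(3)}(11)) = −1/720 · (384.000 − 264.000) = -0.166667.
After k=2: 218515.
Correction k=3: B_{6}/6! · (f^{(5)}(16) − f^{(5)}(11)) = 1/30240 · (0.00000 − 0.00000) = 0.00000.
After k=3: 218515.
Correction k=4: B_{8}/8! · (f^{(7)}(16) − f^{(7)}(11)) = −1/1209600 · (0.00000 − 0.00000) = 0.00000.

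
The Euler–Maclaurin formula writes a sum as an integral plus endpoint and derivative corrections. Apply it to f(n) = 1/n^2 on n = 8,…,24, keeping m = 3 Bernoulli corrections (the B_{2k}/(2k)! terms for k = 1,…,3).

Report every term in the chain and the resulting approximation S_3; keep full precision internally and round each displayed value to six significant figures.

S_3 ≈ 0.0923264

Integral: ∫_8^24 1/x^2 dx = 0.0833333.
Boundary: ½(f(8) + f(24)) = ½(0.0156250 + 0.00173611) = 0.00868056.
So far: 0.0920139.
Correction k=1: B_{2}/2! · (f^{(1)}(24) − f^{(1)}(8)) = 1/12 · (-0.000144676 − (-0.00390625)) = 0.000313465.
Partial sum through k=1: 0.0923274.
Correction k=2: B_{4}/4! · (f^{(3)}(24) − f^{(3)}(8)) = −1/720 · (-3.01408e-06 − (-0.000732422)) = -1.01307e-06.
Partial sum through k=2: 0.0923263.
Correction k=3: B_{6}/6! · (f^{(5)}(24) − f^{(5)}(8)) = 1/30240 · (-1.56983e-07 − (-0.000343323)) = 1.13481e-08.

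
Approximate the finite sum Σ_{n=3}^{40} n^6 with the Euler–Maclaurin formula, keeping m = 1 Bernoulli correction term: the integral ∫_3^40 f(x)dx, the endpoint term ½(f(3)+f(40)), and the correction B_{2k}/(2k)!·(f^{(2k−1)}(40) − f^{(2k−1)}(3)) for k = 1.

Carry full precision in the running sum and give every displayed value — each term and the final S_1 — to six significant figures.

S_1 ≈ 2.55049e+10

∫_3^40 x^6 dx evaluates to 2.34057e+10.
Endpoint term: (f(3) + f(40))/2 = (729.000 + 4.09600e+09)/2 = 2.04800e+09.
Running total after boundary: 2.54537e+10.
Correction k=1: B_{2}/2! · (f^{(1)}(40) − f^{(1)}(3)) = 1/12 · (6.14400e+08 − 1458.00) = 5.11999e+07.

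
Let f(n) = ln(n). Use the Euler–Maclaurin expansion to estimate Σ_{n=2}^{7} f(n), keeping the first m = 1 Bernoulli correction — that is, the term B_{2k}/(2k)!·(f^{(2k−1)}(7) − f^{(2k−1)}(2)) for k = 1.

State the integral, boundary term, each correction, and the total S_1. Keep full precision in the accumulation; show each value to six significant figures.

S_1 ≈ 8.52484

The integral term ∫_2^7 ln(x) dx = 7.23508.
Boundary: ½(f(2) + f(7)) = ½(0.693147 + 1.94591) = 1.31953.
Integral + boundary = 8.55461.
Order-1 term: 1/12 · (0.142857 − 0.500000) = -0.0297619.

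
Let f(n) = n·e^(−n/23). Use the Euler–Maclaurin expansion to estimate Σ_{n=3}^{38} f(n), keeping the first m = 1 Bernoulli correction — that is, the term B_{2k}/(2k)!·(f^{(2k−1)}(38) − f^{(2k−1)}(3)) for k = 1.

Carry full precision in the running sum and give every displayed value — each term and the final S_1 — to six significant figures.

The integral term ∫_3^38 x·e^(−x/23) dx = 256.012.
Boundary: ½(f(3) + f(38)) = ½(2.63314 + 7.28205) = 4.95759.
Running total after boundary: 260.970.
Correction k=1: B_{2}/2! · (f^{(1)}(38) − f^{(1)}(3)) = 1/12 · (-0.124978 − 0.763229) = -0.0740173.

S_1 ≈ 260.895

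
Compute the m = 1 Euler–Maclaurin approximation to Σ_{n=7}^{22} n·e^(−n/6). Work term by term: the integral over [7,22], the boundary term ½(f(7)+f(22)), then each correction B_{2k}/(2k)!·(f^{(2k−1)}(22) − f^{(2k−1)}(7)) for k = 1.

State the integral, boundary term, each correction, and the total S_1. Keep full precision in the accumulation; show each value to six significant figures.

S_1 ≈ 21.3648

∫_7^22 x·e^(−x/6) dx evaluates to 19.9951.
Boundary: ½(f(7) + f(22)) = ½(2.17982 + 0.562354) = 1.37109.
Integral + boundary = 21.3662.
Correction k=1: B_{2}/2! · (f^{(1)}(22) − f^{(1)}(7)) = 1/12 · (-0.0681641 − (-0.0519005)) = -0.00135530.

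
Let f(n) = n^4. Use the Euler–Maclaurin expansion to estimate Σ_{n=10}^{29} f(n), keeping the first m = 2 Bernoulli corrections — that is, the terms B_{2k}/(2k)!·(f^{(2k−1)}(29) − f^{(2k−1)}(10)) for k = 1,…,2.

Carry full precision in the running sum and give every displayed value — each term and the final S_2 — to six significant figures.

Integral: ∫_10^29 x^4 dx = 4.08223e+06.
½[f(10) + f(29)] = ½[10000.0 + 707281] = 358640.
Integral + boundary = 4.44087e+06.
k=1: B_{2}/(2)! × [f^{(1)}(29) − f^{(1)}(10)] = 1/12 × (97556.0 − 4000.00) = 7796.33.
Running total after k=1: 4.44867e+06.
k=2: B_{4}/(4)! × [f^{(3)}(29) − f^{(3)}(10)] = −1/720 × (696.000 − 240.000) = -0.633333.

S_2 ≈ 4.44867e+06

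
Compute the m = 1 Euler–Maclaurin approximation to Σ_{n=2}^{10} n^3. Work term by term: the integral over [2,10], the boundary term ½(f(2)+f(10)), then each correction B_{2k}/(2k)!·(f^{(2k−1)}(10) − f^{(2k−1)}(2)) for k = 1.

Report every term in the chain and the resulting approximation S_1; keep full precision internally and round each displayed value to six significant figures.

S_1 ≈ 3024.00

Integral: ∫_2^10 x^3 dx = 2496.00.
½[f(2) + f(10)] = ½[8.00000 + 1000.00] = 504.000.
Running total after boundary: 3000.00.
k=1: B_{2}/(2)! × [f^{(1)}(10) − f^{(1)}(2)] = 1/12 × (300.000 − 12.0000) = 24.0000.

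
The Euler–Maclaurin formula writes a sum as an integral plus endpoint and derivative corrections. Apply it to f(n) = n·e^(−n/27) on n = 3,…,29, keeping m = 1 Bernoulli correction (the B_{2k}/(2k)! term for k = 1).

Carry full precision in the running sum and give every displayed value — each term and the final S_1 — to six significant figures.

S_1 ≈ 214.527

The integral term ∫_3^29 x·e^(−x/27) dx = 208.300.
Endpoint term: (f(3) + f(29))/2 = (2.68452 + 9.90680)/2 = 6.29566.
Integral + boundary = 214.595.
Order-1 term: 1/12 · (-0.0253047 − 0.795413) = -0.0683931.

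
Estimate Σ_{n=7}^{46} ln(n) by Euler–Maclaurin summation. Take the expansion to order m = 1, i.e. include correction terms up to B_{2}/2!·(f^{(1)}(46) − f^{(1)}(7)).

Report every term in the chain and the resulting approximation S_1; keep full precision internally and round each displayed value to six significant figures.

∫_7^46 ln(x) dx evaluates to 123.496.
Endpoint term: (f(7) + f(46))/2 = (1.94591 + 3.82864)/2 = 2.88728.
Running total after boundary: 126.383.
Correction k=1: B_{2}/2! · (f^{(1)}(46) − f^{(1)}(7)) = 1/12 · (0.0217391 − 0.142857) = -0.0100932.

S_1 ≈ 126.373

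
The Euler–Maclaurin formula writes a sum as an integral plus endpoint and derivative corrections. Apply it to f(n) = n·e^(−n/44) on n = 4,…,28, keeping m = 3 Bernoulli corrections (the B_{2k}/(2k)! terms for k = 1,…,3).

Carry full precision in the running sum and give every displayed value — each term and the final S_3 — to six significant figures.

Integral: ∫_4^28 x·e^(−x/44) dx = 251.921.
Endpoint term: (f(4) + f(28))/2 = (3.65240 + 14.8180)/2 = 9.23519.
Integral + boundary = 261.156.
Order-1 term: 1/12 · (0.192441 − 0.830092) = -0.0531375.
Running total after k=1: 261.103.
Order-2 term: −1/720 · (0.000646109 − 0.00137205) = 1.00825e-06.
Running total after k=2: 261.103.
Order-3 term: 1/30240 · (6.16125e-07 − 1.19594e-06) = -1.91738e-11.

S_3 ≈ 261.103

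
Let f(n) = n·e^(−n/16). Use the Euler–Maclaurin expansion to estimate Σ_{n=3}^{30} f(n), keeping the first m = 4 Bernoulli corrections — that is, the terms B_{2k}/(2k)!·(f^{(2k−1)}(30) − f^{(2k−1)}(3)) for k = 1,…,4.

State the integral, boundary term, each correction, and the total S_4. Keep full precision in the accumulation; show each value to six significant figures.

S_4 ≈ 142.632

Integral: ∫_3^30 x·e^(−x/16) dx = 139.156.
Endpoint term: (f(3) + f(30))/2 = (2.48709 + 4.60065)/2 = 3.54387.
Running total after boundary: 142.699.
k=1: B_{2}/(2)! × [f^{(1)}(30) − f^{(1)}(3)] = 1/12 × (-0.134186 − 0.673586) = -0.0673143.
Partial sum through k=1: 142.632.
k=2: B_{4}/(4)! × [f^{(3)}(30) − f^{(3)}(3)] = −1/720 × (0.000673923 − 0.00910799) = 1.17140e-05.
Partial sum through k=2: 142.632.
k=3: B_{6}/(6)! × [f^{(5)}(30) − f^{(5)}(3)] = 1/30240 × (7.31253e-06 − 6.08780e-05) = -1.77135e-09.
Partial sum through k=3: 142.632.
k=4: B_{8}/(8)! × [f^{(7)}(30) − f^{(7)}(3)] = −1/1209600 × (4.68459e-08 − 3.36633e-07) = 2.39572e-13.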